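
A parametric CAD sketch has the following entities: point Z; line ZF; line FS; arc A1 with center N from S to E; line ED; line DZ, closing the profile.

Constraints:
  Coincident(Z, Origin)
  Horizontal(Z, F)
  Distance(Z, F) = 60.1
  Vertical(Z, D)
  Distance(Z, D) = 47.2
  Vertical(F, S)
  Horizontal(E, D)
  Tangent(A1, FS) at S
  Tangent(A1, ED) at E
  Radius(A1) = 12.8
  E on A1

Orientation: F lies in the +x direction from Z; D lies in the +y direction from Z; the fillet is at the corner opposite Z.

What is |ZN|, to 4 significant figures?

58.49

Z is at the origin; ZF is horizontal with |ZF| = 60.1 and F on the +x side, so F = (60.10, 0.000). ZD is vertical with |ZD| = 47.2 and D on the +y side, so D = (0.000, 47.20). The virtual corner opposite Z is at (60.10, 47.20). Since A1 is tangent to FS there, NS ⟂ FS and A1 meets ED tangentially, so NE is at right angles to ED, with radius 12.8, so the center N sits 12.8 in from both sides at N = (47.30, 34.40). Then |ZN| = |N − Z| = 58.49.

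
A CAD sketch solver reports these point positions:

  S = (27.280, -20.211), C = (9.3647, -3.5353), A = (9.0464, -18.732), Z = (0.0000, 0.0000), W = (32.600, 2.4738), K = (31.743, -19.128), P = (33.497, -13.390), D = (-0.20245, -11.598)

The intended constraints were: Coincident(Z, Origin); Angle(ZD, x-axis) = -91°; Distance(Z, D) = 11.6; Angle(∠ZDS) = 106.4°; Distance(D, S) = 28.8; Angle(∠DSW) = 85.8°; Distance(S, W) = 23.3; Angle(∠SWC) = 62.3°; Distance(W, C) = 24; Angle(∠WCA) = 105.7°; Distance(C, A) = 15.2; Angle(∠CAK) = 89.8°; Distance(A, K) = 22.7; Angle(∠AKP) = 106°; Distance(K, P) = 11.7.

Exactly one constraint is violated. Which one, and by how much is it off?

Distance(K, P) = 11.7 — off by 5.70.

Z = (0.00, 0.00) ✓; ZD at -91.00° ✓; |ZD| = 11.60 ✓; ∠ZDS = 106.4° ✓; |DS| = 28.80 ✓; ∠DSW = 85.80° ✓; |SW| = 23.30 ✓; ∠SWC = 62.30° ✓; |WC| = 24.00 ✓; ∠WCA = 105.7° ✓; |CA| = 15.20 ✓; ∠CAK = 89.80° ✓; |AK| = 22.70 ✓; ∠AKP = 106.0° ✓; |KP| = 6.000 ✗.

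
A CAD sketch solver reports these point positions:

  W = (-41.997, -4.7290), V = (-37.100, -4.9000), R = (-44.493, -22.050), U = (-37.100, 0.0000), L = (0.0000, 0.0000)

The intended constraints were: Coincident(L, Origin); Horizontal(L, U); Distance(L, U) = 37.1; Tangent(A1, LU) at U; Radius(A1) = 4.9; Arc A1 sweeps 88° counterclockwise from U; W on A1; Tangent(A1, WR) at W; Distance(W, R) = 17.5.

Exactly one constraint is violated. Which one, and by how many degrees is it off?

Tangent(A1, WR) at W — off by 6.20°.

L = (0.00, 0.00) ✓; L.y = 0.00, U.y = 0.00 ✓; |LU| = 37.10 ✓; ∠(VU, UL) = 90.00° ✓; |VU| = 4.900 ✓; bearing(V→W) − bearing(V→U) = 88.00° ✓; |VW| = 4.900 ✓; ∠(VW, WR) = 96.20° ✗; |WR| = 17.50 ✓.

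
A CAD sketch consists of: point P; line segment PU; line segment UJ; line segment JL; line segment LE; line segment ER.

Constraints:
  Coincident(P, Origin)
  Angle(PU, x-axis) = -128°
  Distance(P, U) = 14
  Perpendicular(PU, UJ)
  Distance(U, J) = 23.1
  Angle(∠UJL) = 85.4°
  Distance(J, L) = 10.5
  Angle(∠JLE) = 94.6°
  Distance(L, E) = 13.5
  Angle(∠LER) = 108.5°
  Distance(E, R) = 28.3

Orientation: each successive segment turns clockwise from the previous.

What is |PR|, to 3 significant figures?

30.4

P is at the origin; PU runs at -128.0° with length 14.0, so U = (-8.62, -11.0). PU is perpendicular to UJ, so UJ runs at 142°; with |UJ| = 23.1, J = (-26.8, 3.19). ∠UJL = 85.4° gives JL at 47.4° from the x-axis; with |JL| = 10.5, L = (-19.7, 10.9). ∠JLE = 94.6° gives LE at -38.0° from the x-axis; with |LE| = 13.5, E = (-9.08, 2.61). ∠LER = 108.5° gives ER at -110° from the x-axis; with |ER| = 28.3, R = (-18.5, -24.1). Then |PR| = |R − P| = 30.4.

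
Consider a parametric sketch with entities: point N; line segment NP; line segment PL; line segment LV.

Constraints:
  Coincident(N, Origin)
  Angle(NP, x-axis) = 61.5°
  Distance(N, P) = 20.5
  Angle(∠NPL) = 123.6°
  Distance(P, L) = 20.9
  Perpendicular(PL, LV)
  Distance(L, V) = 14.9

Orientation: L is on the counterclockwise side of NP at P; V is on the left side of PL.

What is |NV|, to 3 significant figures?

32.3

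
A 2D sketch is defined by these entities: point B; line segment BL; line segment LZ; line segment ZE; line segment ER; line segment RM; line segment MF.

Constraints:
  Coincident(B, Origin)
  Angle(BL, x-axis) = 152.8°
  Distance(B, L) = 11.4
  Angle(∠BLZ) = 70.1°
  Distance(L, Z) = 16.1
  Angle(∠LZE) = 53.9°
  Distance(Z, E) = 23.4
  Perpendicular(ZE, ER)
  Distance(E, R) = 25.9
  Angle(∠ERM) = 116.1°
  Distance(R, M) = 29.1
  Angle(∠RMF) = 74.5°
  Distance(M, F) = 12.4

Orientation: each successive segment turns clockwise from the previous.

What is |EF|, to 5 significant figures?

38.863

B is at the origin; BL runs at 152.8° with length 11.4, so L = (-10.139, 5.2109). ∠BLZ = 70.1° gives LZ at 42.900° from the x-axis; with |LZ| = 16.1, Z = (1.6546, 16.171). ∠LZE = 53.9° gives ZE at -83.200° from the x-axis; with |ZE| = 23.4, E = (4.4252, -7.0649). The perpendicularity gives ER at right angles to ZE, so ER runs at -173.20°; with |ER| = 25.9, R = (-21.293, -10.132). ∠ERM = 116.1° gives RM at 122.90° from the x-axis; with |RM| = 29.1, M = (-37.099, 14.301). ∠RMF = 74.5° gives MF at 17.400° from the x-axis; with |MF| = 12.4, F = (-25.266, 18.010). Then |EF| = |F − E| = 38.863.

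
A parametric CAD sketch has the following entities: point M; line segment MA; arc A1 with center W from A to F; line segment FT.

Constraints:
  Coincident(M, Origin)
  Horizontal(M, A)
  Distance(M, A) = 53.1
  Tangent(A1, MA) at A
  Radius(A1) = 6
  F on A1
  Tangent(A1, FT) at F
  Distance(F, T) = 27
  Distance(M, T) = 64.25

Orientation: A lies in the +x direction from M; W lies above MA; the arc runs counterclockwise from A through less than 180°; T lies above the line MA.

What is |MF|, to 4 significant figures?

59.43

M is at the origin; MA is horizontal with |MA| = 53.1 and A on the +x side, so A = (53.10, 0.000). A1 meets MA tangentially, so WA is at right angles to MA, so W = A + (0, 6) = (53.10, 6.000). Since WF ⟂ FT (tangency), |WT| = √(6.0² + 27.0²) = 27.66 regardless of where F sits on A1. So T lies on both circle(M, 64.25) and circle(W, 27.66); the above-MA intersection is T = (54.76, 33.61). F is the foot of the tangent from T: F = (59.02, 6.948).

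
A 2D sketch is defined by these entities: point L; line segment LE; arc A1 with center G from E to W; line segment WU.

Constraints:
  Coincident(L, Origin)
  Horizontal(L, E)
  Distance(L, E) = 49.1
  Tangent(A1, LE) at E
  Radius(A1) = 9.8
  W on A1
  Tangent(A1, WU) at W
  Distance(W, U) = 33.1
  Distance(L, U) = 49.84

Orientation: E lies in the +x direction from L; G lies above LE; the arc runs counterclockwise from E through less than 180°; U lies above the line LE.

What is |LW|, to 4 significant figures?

58.19

L is at the origin; LE is horizontal with |LE| = 49.1 and E on the +x side, so E = (49.10, 0.000). Since A1 is tangent to LE there, GE ⟂ LE, so G = E + (0, 9.8) = (49.10, 9.800). Since GW ⟂ WU (tangency), |GU| = √(9.8² + 33.1²) = 34.52 regardless of where W sits on A1. So U lies on both circle(L, 49.84) and circle(G, 34.52); the above-LE intersection is U = (30.88, 39.12). W is the foot of the tangent from U: W = (55.61, 17.12).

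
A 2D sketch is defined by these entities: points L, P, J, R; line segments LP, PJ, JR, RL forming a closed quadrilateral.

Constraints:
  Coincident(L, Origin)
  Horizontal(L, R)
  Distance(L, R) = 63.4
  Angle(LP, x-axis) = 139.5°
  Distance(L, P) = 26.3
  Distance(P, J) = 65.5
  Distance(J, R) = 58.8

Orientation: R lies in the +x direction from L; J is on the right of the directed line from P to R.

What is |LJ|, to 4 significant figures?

40.60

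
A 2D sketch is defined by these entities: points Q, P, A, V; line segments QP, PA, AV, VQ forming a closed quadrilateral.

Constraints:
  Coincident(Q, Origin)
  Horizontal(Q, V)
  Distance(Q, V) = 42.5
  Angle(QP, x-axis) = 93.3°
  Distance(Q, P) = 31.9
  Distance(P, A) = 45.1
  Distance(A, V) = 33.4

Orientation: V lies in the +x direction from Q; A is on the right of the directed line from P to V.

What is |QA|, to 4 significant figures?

15.88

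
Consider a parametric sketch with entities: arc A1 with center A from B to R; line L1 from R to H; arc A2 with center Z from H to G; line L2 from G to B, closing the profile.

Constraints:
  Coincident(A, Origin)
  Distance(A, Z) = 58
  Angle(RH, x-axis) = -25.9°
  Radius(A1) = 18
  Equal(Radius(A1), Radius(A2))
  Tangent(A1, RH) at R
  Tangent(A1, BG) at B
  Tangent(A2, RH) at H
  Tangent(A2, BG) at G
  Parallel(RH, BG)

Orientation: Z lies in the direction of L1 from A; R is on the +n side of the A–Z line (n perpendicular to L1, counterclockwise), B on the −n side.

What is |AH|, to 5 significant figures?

60.729

The slot axis is L1's direction at -25.9°, so u = (cos -25.9°, sin -25.9°) = (0.89956, -0.43680) and n = (−sin -25.9°, cos -25.9°) = (0.43680, 0.89956). A is at the origin and Z lies 58.0 along u from A, so Z = 58.0·u = (52.174, -25.335). Tangency of A1 to both parallel lines with radius 18.0 puts R and B at A ± 18.0·n: R = (7.8624, 16.192), B = (-7.8624, -16.192). Equal radii place H and G the same way about Z: H = Z + 18.0·n = (60.037, -9.1425), G = Z − 18.0·n = (44.312, -41.527). Then |AH| = |H − A| = 60.729.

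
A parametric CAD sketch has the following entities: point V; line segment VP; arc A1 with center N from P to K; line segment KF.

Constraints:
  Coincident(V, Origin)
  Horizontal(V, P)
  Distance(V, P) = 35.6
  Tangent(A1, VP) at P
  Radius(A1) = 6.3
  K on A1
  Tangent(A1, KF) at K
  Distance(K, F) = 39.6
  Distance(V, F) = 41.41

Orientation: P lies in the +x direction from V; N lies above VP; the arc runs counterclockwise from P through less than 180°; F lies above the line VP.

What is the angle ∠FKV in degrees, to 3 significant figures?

61.3°

Checks: |NK| = 6.300 ✓; ∠(NK, KF) = 90.00° ✓; |KF| = 39.60 ✓; |VF| = 41.41 ✓.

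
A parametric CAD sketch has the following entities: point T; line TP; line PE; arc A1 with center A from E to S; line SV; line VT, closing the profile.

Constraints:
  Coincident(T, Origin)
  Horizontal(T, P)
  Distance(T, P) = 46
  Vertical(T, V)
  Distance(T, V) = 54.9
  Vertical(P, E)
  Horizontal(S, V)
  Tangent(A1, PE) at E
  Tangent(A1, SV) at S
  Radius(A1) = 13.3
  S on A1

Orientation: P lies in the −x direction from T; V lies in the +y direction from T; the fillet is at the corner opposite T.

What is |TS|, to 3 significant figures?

63.9

The virtual corner opposite T is at (-46.0, 54.9). The tangent condition forces AE to be normal to PE and since A1 is tangent to SV there, AS ⟂ SV, with radius 13.3, so the center A sits 13.3 in from both sides at A = (-32.7, 41.6). That places the tangent points at E = (-46.0, 41.6) on PE and S = (-32.7, 54.9) on SV. Then |TS| = |S − T| = 63.9.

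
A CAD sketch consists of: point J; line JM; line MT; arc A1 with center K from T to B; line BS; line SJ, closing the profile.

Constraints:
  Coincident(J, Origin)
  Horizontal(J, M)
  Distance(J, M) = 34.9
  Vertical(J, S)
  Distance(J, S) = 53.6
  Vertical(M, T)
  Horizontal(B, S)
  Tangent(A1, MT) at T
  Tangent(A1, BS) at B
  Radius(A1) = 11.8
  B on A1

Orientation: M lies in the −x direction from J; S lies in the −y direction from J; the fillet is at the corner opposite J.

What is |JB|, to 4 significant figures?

58.37

The virtual corner opposite J is at (-34.90, -53.60). Tangency of A1 to MT means the radius KT is perpendicular to MT and A1 meets BS tangentially, so KB is at right angles to BS, with radius 11.8, so the center K sits 11.8 in from both sides at K = (-23.10, -41.80). That places the tangent points at T = (-34.90, -41.80) on MT and B = (-23.10, -53.60) on BS. Then |JB| = |B − J| = 58.37.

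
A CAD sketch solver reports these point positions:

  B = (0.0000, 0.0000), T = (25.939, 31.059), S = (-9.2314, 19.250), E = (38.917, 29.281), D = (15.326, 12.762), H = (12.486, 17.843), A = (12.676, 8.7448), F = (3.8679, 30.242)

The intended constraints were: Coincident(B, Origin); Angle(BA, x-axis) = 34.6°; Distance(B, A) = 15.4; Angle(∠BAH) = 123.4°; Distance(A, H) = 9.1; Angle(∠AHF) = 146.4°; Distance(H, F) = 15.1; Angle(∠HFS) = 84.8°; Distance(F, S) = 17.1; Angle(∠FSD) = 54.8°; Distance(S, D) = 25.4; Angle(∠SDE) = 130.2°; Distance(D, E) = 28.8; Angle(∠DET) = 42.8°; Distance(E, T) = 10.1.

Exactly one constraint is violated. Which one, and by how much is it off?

Distance(E, T) = 10.1 — off by 3.00.

B = (0.00, 0.00) ✓; BA at 34.60° ✓; |BA| = 15.40 ✓; ∠BAH = 123.4° ✓; |AH| = 9.100 ✓; ∠AHF = 146.4° ✓; |HF| = 15.10 ✓; ∠HFS = 84.80° ✓; |FS| = 17.10 ✓; ∠FSD = 54.80° ✓; |SD| = 25.40 ✓; ∠SDE = 130.2° ✓; |DE| = 28.80 ✓; ∠DET = 42.80° ✓; |ET| = 13.10 ✗.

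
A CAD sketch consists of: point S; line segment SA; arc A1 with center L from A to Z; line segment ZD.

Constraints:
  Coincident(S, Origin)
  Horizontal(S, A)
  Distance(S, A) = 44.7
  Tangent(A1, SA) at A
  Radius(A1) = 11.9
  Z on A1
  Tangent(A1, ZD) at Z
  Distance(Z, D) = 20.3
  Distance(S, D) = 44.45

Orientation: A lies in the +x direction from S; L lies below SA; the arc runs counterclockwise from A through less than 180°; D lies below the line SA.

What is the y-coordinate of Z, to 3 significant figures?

-11.1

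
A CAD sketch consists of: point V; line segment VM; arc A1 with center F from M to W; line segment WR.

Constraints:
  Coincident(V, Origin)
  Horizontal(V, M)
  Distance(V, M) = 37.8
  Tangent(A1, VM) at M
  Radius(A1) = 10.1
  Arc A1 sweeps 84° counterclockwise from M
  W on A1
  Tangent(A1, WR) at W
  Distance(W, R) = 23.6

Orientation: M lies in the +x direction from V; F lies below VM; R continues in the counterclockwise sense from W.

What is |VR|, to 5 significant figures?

41.191

V is at the origin; V and M share the same y with |VM| = 37.8 and M on the +x side, so M = (37.800, 0.0000). Since A1 is tangent to VM there, FM ⟂ VM, so F = M + (0, -10.1) = (37.800, -10.100). On A1, M sits at bearing 90° from F; an 84° counterclockwise sweep puts W at bearing 174°, so W = F + 10.1·(cos 174°, sin 174°) = (27.755, -9.0443). Tangency of A1 to WR means the radius FW is perpendicular to WR, so WR runs along (−sin 174°, cos 174°); with |WR| = 23.6, R = (25.288, -32.515). Then |VR| = |R − V| = 41.191.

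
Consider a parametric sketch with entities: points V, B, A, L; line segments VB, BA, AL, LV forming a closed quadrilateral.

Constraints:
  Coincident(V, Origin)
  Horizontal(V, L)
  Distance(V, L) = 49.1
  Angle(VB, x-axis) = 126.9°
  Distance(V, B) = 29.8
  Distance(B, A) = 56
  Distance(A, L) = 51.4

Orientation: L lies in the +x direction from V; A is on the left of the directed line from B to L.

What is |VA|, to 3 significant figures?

58.4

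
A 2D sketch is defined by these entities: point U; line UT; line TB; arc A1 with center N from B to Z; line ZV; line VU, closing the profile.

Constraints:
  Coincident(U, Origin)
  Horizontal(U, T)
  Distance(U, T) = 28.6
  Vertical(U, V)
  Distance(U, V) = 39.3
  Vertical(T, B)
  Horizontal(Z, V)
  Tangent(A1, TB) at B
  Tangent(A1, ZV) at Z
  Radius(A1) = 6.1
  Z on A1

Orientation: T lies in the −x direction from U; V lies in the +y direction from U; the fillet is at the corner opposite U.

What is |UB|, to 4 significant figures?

43.82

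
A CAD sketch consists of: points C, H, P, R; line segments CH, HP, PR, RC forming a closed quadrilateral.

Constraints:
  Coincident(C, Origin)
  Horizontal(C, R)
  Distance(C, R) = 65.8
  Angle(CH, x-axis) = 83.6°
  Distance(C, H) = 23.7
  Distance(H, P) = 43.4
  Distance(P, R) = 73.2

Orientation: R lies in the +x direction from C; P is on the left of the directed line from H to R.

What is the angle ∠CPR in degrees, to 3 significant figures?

56.2°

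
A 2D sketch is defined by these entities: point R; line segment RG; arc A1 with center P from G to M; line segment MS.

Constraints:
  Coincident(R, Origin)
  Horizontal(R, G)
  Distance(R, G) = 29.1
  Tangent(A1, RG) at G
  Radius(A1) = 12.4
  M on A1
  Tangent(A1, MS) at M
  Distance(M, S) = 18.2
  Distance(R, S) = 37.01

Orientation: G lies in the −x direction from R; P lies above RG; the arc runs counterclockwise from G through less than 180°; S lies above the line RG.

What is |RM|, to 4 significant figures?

21.72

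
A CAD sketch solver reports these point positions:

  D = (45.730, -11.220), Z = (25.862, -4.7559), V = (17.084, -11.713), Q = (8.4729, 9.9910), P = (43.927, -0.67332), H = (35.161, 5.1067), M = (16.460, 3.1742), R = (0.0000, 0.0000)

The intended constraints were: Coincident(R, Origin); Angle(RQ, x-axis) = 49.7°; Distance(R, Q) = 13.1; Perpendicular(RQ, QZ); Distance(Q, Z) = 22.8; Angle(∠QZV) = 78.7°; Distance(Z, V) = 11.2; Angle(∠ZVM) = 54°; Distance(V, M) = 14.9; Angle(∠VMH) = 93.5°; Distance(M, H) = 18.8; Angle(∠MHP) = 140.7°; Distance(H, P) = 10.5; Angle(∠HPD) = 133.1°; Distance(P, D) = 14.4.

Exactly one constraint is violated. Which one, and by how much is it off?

Distance(P, D) = 14.4 — off by 3.70.

R = (0.00, 0.00) ✓; RQ at 49.70° ✓; |RQ| = 13.10 ✓; ∠(RQ, QZ) = 90.00° ✓; |QZ| = 22.80 ✓; ∠QZV = 78.70° ✓; |ZV| = 11.20 ✓; ∠ZVM = 54.00° ✓; |VM| = 14.90 ✓; ∠VMH = 93.50° ✓; |MH| = 18.80 ✓; ∠MHP = 140.7° ✓; |HP| = 10.50 ✓; ∠HPD = 133.1° ✓; |PD| = 10.70 ✗.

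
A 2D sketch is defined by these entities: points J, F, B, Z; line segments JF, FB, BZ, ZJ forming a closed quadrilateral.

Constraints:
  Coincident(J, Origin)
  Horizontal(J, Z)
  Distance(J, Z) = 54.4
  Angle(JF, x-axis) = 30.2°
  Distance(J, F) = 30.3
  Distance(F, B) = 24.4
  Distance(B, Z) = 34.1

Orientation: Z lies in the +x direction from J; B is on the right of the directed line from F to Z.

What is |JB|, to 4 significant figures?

23.12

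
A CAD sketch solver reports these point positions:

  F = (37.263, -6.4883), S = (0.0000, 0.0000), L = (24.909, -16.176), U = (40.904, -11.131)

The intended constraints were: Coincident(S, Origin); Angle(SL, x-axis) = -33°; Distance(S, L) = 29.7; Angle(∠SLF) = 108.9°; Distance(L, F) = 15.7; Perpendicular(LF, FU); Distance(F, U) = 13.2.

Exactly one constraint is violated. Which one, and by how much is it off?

Distance(F, U) = 13.2 — off by 7.30.

S = (0.00, 0.00) ✓; SL at -33.00° ✓; |SL| = 29.70 ✓; ∠SLF = 108.9° ✓; |LF| = 15.70 ✓; ∠(LF, FU) = 90.00° ✓; |FU| = 5.900 ✗.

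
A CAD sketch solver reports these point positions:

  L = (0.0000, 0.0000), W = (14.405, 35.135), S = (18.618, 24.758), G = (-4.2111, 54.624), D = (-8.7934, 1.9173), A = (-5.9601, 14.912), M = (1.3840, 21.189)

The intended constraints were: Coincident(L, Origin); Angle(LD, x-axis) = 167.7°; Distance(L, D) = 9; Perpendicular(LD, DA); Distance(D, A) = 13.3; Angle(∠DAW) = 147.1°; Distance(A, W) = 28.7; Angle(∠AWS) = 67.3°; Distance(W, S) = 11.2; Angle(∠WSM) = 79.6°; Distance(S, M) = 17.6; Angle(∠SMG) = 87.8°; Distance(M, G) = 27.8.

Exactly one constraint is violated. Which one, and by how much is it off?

Distance(M, G) = 27.8 — off by 6.10.

L = (0.00, 0.00) ✓; LD at 167.7° ✓; |LD| = 9.000 ✓; ∠(LD, DA) = 90.00° ✓; |DA| = 13.30 ✓; ∠DAW = 147.1° ✓; |AW| = 28.70 ✓; ∠AWS = 67.30° ✓; |WS| = 11.20 ✓; ∠WSM = 79.60° ✓; |SM| = 17.60 ✓; ∠SMG = 87.80° ✓; |MG| = 33.90 ✗.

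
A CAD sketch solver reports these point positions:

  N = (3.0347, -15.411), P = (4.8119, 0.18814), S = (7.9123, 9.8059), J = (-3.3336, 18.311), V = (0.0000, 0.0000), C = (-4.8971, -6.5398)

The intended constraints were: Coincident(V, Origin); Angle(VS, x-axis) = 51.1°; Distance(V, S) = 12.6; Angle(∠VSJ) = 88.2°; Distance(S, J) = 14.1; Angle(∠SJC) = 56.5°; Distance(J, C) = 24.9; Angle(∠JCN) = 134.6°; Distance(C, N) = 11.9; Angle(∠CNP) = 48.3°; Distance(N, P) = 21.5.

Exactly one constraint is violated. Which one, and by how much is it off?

Distance(N, P) = 21.5 — off by 5.80.

V = (0.00, 0.00) ✓; VS at 51.10° ✓; |VS| = 12.60 ✓; ∠VSJ = 88.20° ✓; |SJ| = 14.10 ✓; ∠SJC = 56.50° ✓; |JC| = 24.90 ✓; ∠JCN = 134.6° ✓; |CN| = 11.90 ✓; ∠CNP = 48.30° ✓; |NP| = 15.70 ✗.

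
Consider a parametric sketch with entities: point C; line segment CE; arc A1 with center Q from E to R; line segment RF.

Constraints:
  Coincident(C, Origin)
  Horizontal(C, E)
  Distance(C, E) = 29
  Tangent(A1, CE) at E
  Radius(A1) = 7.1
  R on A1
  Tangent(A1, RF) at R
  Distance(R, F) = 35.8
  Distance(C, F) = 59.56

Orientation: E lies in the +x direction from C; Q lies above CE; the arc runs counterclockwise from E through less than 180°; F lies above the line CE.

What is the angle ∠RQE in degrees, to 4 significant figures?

77.57°

Checks: |QE| = 7.100 ✓; |QR| = 7.100 ✓; ∠(QR, RF) = 90.00° ✓; |RF| = 35.80 ✓; |CF| = 59.56 ✓.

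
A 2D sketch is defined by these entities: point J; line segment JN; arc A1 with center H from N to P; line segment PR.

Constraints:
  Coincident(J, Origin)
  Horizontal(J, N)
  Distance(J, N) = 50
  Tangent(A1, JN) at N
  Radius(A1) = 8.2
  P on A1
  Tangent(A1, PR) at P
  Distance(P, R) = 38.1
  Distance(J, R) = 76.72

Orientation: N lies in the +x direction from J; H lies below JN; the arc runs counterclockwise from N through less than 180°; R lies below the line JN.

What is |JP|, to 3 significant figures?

44.6

Checks: |HN| = 8.200 ✓; |HP| = 8.200 ✓; ∠(HP, PR) = 90.00° ✓; |PR| = 38.10 ✓; |JR| = 76.72 ✓.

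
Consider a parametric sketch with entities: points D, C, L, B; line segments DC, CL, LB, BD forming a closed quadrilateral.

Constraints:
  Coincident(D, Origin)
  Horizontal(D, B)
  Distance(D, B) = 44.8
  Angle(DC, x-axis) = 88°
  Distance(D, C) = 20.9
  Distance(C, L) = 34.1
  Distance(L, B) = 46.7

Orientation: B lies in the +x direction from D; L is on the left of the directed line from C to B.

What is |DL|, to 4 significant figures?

50.62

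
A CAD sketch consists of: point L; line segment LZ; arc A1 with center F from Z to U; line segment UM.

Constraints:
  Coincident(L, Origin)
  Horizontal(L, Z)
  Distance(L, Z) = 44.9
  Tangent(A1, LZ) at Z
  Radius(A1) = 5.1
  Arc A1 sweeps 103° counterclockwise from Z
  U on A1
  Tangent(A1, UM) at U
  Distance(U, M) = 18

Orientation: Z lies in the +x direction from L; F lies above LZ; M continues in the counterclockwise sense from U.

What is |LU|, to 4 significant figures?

50.26

L is at the origin; LZ is horizontal with |LZ| = 44.9 and Z on the +x side, so Z = (44.90, 0.000). Since A1 is tangent to LZ there, FZ ⟂ LZ, so F = Z + (0, 5.1) = (44.90, 5.100). On A1, Z sits at bearing -90° from F; a 103° counterclockwise sweep puts U at bearing 13°, so U = F + 5.1·(cos 13°, sin 13°) = (49.87, 6.247). Then |LU| = |U − L| = 50.26.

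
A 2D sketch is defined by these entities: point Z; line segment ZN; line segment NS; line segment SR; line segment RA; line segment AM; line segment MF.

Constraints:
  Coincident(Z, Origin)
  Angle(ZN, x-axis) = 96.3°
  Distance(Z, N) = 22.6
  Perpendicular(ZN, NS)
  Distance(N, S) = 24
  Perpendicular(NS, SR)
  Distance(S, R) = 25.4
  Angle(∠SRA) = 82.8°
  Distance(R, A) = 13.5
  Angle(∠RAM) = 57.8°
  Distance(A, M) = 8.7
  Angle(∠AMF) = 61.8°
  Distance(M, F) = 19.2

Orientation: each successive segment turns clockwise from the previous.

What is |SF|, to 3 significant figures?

34.7

∠RAM = 57.8° gives AM at 56.9° from the x-axis; with |AM| = 8.7, M = (15.4, 7.35). ∠AMF = 61.8° gives MF at -61.3° from the x-axis; with |MF| = 19.2, F = (24.6, -9.49). Then |SF| = |F − S| = 34.7.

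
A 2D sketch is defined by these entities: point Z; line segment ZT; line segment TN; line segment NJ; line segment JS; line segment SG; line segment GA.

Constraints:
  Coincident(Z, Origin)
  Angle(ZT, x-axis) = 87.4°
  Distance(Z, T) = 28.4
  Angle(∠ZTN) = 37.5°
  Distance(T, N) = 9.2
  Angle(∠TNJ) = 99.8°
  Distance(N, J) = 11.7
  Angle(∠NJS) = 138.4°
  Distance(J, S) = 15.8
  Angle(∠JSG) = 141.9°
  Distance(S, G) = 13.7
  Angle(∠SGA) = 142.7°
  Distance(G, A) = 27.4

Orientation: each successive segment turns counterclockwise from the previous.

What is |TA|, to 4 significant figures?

42.11

Z is at the origin; ZT runs at 87.4° with length 28.4, so T = (1.288, 28.37). ∠ZTN = 37.5° gives TN at -130.1° from the x-axis; with |TN| = 9.2, N = (-4.638, 21.33). ∠TNJ = 99.8° gives NJ at -49.90° from the x-axis; with |NJ| = 11.7, J = (2.899, 12.38). ∠NJS = 138.4° gives JS at -8.300° from the x-axis; with |JS| = 15.8, S = (18.53, 10.10). ∠JSG = 141.9° gives SG at 29.80° from the x-axis; with |SG| = 13.7, G = (30.42, 16.91). ∠SGA = 142.7° gives GA at 67.10° from the x-axis; with |GA| = 27.4, A = (41.08, 42.15). Then |TA| = |A − T| = 42.11.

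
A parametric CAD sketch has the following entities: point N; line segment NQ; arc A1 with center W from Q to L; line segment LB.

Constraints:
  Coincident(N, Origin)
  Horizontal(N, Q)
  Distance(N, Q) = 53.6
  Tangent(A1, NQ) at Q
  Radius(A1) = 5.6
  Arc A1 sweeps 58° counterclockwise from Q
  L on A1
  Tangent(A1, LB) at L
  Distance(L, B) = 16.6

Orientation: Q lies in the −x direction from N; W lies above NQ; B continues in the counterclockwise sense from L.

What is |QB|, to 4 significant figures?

21.51

N is at the origin; NQ is horizontal with |NQ| = 53.6 and Q on the −x side, so Q = (-53.60, 0.000). Since A1 is tangent to NQ there, WQ ⟂ NQ, so W = Q + (0, 5.6) = (-53.60, 5.600). On A1, Q sits at bearing -90° from W; a 58° counterclockwise sweep puts L at bearing -32°, so L = W + 5.6·(cos -32°, sin -32°) = (-48.85, 2.632). The tangent condition forces WL to be normal to LB, so LB runs along (−sin -32°, cos -32°); with |LB| = 16.6, B = (-40.05, 16.71). Then |QB| = |B − Q| = 21.51.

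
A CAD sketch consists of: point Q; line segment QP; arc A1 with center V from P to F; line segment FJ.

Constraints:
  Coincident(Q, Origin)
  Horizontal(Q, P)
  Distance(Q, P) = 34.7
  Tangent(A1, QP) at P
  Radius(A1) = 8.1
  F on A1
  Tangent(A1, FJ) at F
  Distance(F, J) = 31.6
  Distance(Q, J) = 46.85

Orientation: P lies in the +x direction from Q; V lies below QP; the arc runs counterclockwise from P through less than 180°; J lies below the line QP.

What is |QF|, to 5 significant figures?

27.723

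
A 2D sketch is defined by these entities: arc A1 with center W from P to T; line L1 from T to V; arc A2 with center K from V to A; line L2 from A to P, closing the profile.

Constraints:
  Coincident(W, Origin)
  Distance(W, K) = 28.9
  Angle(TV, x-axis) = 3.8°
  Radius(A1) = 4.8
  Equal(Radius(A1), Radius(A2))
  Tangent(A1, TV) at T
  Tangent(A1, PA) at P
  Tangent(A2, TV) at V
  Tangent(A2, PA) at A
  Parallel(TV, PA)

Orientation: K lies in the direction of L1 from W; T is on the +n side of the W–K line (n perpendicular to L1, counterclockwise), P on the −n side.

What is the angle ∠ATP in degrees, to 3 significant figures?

71.6°

Tangency of A1 to both parallel lines with radius 4.8 puts T and P at W ± 4.8·n: T = (-0.318, 4.79), P = (0.318, -4.79). Equal radii place V and A the same way about K: V = K + 4.8·n = (28.5, 6.70), A = K − 4.8·n = (29.2, -2.87). Then cos ∠ATP = TA·TP / (|TA||TP|), giving 71.6°.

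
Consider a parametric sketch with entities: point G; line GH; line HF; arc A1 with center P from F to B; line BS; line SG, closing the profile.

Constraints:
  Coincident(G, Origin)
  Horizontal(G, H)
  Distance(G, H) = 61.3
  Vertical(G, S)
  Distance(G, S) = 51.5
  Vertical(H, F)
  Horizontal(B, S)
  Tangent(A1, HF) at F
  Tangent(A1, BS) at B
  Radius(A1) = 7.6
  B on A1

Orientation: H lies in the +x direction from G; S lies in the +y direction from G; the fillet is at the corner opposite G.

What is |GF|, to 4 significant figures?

75.40

G is at the origin; G and H share the same y with |GH| = 61.3 and H on the +x side, so H = (61.30, 0.000). G and S share the same x with |GS| = 51.5 and S on the +y side, so S = (0.000, 51.50). The virtual corner opposite G is at (61.30, 51.50). A1 meets HF tangentially, so PF is at right angles to HF and since A1 is tangent to BS there, PB ⟂ BS, with radius 7.6, so the center P sits 7.6 in from both sides at P = (53.70, 43.90). That places the tangent points at F = (61.30, 43.90) on HF and B = (53.70, 51.50) on BS. Then |GF| = |F − G| = 75.40.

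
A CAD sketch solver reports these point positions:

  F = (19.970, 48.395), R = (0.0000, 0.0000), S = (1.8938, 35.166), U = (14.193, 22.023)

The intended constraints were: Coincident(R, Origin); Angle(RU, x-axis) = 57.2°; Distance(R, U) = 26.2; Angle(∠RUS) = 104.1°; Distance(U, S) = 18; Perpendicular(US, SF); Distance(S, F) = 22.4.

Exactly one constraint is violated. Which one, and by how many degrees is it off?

Perpendicular(US, SF) — off by 6.90°.

R = (0.00, 0.00) ✓; RU at 57.20° ✓; |RU| = 26.20 ✓; ∠RUS = 104.1° ✓; |US| = 18.00 ✓; ∠(US, SF) = 96.90° ✗; |SF| = 22.40 ✓.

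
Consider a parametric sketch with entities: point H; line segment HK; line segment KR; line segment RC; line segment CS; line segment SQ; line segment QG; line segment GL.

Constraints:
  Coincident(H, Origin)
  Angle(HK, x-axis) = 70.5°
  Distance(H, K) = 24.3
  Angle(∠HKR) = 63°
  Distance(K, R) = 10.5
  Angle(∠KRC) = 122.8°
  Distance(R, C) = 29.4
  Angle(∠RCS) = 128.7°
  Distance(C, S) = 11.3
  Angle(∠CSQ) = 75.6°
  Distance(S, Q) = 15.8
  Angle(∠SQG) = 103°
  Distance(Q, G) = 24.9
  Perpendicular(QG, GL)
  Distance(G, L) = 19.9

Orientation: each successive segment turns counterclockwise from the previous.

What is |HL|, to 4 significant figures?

28.16

∠SQG = 103.0° gives QG at 117.4° from the x-axis; with |QG| = 24.9, G = (-9.336, 17.15). QG ⟂ GL, so GL runs at -152.6°; with |GL| = 19.9, L = (-27.00, 7.988). Then |HL| = |L − H| = 28.16.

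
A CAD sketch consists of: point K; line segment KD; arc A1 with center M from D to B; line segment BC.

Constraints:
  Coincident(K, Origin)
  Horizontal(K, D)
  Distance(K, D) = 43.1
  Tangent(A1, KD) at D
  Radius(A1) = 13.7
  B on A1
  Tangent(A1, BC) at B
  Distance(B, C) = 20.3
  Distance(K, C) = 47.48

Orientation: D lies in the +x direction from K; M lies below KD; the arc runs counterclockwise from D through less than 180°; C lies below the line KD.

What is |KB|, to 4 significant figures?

33.16

Checks: K = (0.00, 0.00) ✓; |MB| = 13.70 ✓; ∠(MB, BC) = 90.00° ✓; |BC| = 20.30 ✓; |KC| = 47.48 ✓.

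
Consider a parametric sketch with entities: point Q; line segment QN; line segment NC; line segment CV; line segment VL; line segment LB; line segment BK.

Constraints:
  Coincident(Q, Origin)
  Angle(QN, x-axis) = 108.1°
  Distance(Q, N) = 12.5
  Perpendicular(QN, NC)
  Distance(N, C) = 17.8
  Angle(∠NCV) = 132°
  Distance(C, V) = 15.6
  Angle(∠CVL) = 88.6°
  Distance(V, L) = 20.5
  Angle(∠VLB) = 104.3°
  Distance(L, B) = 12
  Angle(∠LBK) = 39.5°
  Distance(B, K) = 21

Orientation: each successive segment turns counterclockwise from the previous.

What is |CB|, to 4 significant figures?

23.42

Q is at the origin; QN runs at 108.1° with length 12.5, so N = (-3.883, 11.88). QN ⟂ NC, so NC runs at -161.9°; with |NC| = 17.8, C = (-20.80, 6.351). ∠NCV = 132.0° gives CV at -113.9° from the x-axis; with |CV| = 15.6, V = (-27.12, -7.911). ∠CVL = 88.6° gives VL at -22.50° from the x-axis; with |VL| = 20.5, L = (-8.183, -15.76). ∠VLB = 104.3° gives LB at 53.20° from the x-axis; with |LB| = 12.0, B = (-0.9950, -6.147). Then |CB| = |B − C| = 23.42.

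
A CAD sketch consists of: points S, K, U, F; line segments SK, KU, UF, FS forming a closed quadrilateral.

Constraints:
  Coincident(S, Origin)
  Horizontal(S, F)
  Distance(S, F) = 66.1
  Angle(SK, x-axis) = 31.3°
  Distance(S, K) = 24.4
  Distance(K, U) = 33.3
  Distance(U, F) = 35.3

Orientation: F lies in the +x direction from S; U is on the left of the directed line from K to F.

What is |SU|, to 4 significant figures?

57.69

S is at the origin; SF is horizontal with |SF| = 66.1 and F in +x, so F = (66.1, 0). SK runs at 31.3° with |SK| = 24.4, so K = (20.85, 12.68). U is determined by |KU| = 33.3 and |UF| = 35.3 together: it lies at the intersection of circle(K, 33.3) and circle(F, 35.3). With |KF| = 46.99, the foot of the radical line on KF is 22.04 from K and the perpendicular offset is √(33.3² − 22.04²) = 24.97. Taking the left-of-KF solution: U = (48.80, 30.77).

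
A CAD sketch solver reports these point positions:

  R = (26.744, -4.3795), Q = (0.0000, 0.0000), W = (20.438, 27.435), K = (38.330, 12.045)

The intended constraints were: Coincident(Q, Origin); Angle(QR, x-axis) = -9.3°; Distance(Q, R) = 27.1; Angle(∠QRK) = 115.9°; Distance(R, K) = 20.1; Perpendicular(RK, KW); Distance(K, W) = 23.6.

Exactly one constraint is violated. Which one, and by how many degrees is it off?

Perpendicular(RK, KW) — off by 5.50°.

Q = (0.00, 0.00) ✓; QR at -9.300° ✓; |QR| = 27.10 ✓; ∠QRK = 115.9° ✓; |RK| = 20.10 ✓; ∠(RK, KW) = 84.50° ✗; |KW| = 23.60 ✓.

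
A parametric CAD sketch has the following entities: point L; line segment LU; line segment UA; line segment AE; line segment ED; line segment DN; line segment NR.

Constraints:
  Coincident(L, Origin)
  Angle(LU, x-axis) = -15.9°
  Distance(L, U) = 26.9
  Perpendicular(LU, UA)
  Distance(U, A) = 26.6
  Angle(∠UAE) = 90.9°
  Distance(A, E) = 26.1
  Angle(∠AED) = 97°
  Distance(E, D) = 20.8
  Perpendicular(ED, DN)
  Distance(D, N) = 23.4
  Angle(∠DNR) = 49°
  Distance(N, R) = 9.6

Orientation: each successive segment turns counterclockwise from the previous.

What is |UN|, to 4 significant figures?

6.600

L is at the origin; LU runs at -15.9° with length 26.9, so U = (25.87, -7.370). The perpendicularity gives UA at right angles to LU, so UA runs at 74.10°; with |UA| = 26.6, A = (33.16, 18.21). ∠UAE = 90.9° gives AE at 163.2° from the x-axis; with |AE| = 26.1, E = (8.172, 25.76). ∠AED = 97.0° gives ED at -113.8° from the x-axis; with |ED| = 20.8, D = (-0.2216, 6.725). The perpendicularity gives DN at right angles to ED, so DN runs at -23.80°; with |DN| = 23.4, N = (21.19, -2.718). Then |UN| = |N − U| = 6.600.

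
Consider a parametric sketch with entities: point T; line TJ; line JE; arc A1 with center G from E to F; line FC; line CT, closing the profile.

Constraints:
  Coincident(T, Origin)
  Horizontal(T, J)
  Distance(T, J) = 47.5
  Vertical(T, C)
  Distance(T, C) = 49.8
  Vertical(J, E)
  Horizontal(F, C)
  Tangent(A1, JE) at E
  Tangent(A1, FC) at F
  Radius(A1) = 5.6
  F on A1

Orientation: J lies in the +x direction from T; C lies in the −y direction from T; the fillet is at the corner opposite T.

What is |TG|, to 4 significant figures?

60.90

T is at the origin; T and J share the same y with |TJ| = 47.5 and J on the +x side, so J = (47.50, 0.000). TC is vertical with |TC| = 49.8 and C on the −y side, so C = (0.000, -49.80). The virtual corner opposite T is at (47.50, -49.80). The tangent condition forces GE to be normal to JE and since A1 is tangent to FC there, GF ⟂ FC, with radius 5.6, so the center G sits 5.6 in from both sides at G = (41.90, -44.20). Then |TG| = |G − T| = 60.90.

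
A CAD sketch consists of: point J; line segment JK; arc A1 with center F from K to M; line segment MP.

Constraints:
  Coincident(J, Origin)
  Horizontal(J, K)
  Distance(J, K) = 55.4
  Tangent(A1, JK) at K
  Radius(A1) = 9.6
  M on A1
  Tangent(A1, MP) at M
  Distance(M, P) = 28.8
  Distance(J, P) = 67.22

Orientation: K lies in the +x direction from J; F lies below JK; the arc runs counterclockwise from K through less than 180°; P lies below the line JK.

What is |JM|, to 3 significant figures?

47.8

J is at the origin; J and K share the same y with |JK| = 55.4 and K on the +x side, so K = (55.4, 0.00). A1 meets JK tangentially, so FK is at right angles to JK, so F = K + (0, -9.6) = (55.4, -9.60). Since FM ⟂ MP (tangency), |FP| = √(9.6² + 28.8²) = 30.4 regardless of where M sits on A1. So P lies on both circle(J, 67.22) and circle(F, 30.4); the below-JK intersection is P = (54.1, -39.9). M is the foot of the tangent from P: M = (46.2, -12.2).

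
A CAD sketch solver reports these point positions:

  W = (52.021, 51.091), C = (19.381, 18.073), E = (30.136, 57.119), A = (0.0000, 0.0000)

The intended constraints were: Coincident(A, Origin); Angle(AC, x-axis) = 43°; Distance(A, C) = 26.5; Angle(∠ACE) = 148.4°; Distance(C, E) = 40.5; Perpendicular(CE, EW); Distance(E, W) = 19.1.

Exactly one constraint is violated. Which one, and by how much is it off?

Distance(E, W) = 19.1 — off by 3.60.

A = (0.00, 0.00) ✓; AC at 43.00° ✓; |AC| = 26.50 ✓; ∠ACE = 148.4° ✓; |CE| = 40.50 ✓; ∠(CE, EW) = 90.00° ✓; |EW| = 22.70 ✗.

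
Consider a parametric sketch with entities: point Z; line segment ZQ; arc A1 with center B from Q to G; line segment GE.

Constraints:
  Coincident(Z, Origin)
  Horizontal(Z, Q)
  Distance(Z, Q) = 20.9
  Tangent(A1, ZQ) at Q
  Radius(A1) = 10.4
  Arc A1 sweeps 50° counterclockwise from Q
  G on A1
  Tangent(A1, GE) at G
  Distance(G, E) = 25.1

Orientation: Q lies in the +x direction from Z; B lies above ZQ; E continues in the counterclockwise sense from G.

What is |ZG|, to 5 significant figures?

29.105

Z is at the origin; Z and Q share the same y with |ZQ| = 20.9 and Q on the +x side, so Q = (20.900, 0.0000). Tangency of A1 to ZQ means the radius BQ is perpendicular to ZQ, so B = Q + (0, 10.4) = (20.900, 10.400). On A1, Q sits at bearing -90° from B; a 50° counterclockwise sweep puts G at bearing -40°, so G = B + 10.4·(cos -40°, sin -40°) = (28.867, 3.7150). Then |ZG| = |G − Z| = 29.105.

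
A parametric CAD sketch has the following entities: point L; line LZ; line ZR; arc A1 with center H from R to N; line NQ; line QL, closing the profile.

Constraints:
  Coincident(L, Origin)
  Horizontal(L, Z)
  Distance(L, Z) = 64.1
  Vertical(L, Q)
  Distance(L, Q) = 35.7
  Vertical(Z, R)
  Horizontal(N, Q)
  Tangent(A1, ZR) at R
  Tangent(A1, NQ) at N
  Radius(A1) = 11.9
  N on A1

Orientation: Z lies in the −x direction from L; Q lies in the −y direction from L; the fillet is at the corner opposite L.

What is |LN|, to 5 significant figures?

63.240

The virtual corner opposite L is at (-64.100, -35.700). Tangency of A1 to ZR means the radius HR is perpendicular to ZR and since A1 is tangent to NQ there, HN ⟂ NQ, with radius 11.9, so the center H sits 11.9 in from both sides at H = (-52.200, -23.800). That places the tangent points at R = (-64.100, -23.800) on ZR and N = (-52.200, -35.700) on NQ. Then |LN| = |N − L| = 63.240.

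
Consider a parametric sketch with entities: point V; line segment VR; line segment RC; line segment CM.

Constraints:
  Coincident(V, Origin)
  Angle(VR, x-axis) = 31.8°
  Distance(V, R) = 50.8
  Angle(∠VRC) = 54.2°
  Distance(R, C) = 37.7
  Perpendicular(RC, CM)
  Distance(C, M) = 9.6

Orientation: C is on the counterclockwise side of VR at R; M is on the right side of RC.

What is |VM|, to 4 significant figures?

51.43

∠VRC = 54.2°, so RC runs at 31.8° + (180° − 54.2°) = 157.6° from the x-axis; with |RC| = 37.7, C = R + 37.7·(cos 157.6°, sin 157.6°) = (8.319, 41.14). RC is perpendicular to CM; with |CM| = 9.6 on the right of RC, M = C + 9.6·(0.3811, 0.9245) = (11.98, 50.01). Then |VM| = |M − V| = 51.43.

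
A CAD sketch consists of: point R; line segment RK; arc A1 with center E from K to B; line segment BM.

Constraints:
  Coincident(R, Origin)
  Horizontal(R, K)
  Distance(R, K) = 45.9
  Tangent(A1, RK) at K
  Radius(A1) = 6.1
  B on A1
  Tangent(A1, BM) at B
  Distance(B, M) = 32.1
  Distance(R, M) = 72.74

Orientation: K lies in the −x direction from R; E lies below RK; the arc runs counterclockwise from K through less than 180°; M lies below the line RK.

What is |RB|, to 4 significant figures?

51.54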